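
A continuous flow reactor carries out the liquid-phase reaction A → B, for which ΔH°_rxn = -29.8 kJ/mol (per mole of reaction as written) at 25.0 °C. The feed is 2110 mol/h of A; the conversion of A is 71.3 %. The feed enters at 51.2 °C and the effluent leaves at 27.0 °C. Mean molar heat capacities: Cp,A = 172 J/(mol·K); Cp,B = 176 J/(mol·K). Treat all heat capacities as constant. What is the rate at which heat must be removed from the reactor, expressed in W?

Q_out = 14900 W

Extent of reaction ξ = 0.713 × 2110 = 1504.4 mol/h
Reaction term: ξ·ΔH°_rxn = 1504.4 × -29.8 = -44832 kJ/h
Sensible, feed 51.2→25 °C: -9508.5 kJ/h
Outlet flows (mol/h): A 605.57, B 1504.4
Sensible, products 25→27.0 °C: 737.88 kJ/h
Q = ΔH = -53603 kJ/h = -14.89 kW
Heat removed = 14890 W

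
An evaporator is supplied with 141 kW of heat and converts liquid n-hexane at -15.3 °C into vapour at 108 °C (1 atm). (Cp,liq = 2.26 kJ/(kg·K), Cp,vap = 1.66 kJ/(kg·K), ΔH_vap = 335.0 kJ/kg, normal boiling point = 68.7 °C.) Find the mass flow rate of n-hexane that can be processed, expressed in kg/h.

Δh = 2.26×(68.7−-15.3) + 335.0 + 1.66×(108−68.7) = 590.08 kJ/kg
Q = 141 kW = 141 kJ/s = 507600 kJ/h
ṁ = Q/Δh = 507600 / 590.08 = 860.23 kg/h

ṁ = 860 kg/h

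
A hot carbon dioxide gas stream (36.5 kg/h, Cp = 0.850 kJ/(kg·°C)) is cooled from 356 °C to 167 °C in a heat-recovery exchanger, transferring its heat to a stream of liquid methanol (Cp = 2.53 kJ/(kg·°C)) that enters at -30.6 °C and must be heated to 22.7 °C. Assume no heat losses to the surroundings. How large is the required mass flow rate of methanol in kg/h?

Heat released by hot stream: Q = 36.5 × 0.850 × (356 − 167) = 5863.7 kJ/h
Energy balance on cold side (adiabatic exchanger): Q = ṁ_c·Cp_c·(T_c,out − T_c,in)
ṁ_c = 5863.7 / [2.53 × (22.7 − -30.6)] = 43.484 kg/h

ṁ_c = 43.5 kg/h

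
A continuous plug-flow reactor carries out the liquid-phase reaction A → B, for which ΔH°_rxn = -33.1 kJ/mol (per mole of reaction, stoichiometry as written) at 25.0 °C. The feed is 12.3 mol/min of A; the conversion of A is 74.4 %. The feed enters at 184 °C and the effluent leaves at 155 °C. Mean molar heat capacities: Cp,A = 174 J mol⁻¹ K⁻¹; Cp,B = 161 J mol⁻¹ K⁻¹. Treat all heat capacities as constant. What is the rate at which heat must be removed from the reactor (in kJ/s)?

Q_out = 6.34 kJ/s

Extent of reaction ξ = 0.744 × 12.3 = 9.1512 mol/min
Reaction term: ξ·ΔH°_rxn = 9.1512 × -33.1 = -302.9 kJ/min
Sensible, feed 184→25 °C: -340.29 kJ/min
Outlet flows (mol/min): A 3.1488, B 9.1512
Sensible, products 25→155 °C: 262.76 kJ/min
Q = ΔH = -380.44 kJ/min = -6.3406 kW
Heat removed = 6.3406 kJ/s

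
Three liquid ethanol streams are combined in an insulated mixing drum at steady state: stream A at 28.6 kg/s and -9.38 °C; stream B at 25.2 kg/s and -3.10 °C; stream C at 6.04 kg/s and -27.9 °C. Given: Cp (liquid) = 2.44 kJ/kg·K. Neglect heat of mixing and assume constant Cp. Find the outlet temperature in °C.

T_out = -8.60 °C

No heat crosses the boundary, so H_out = H_in.
Σ ṁᵢCp,ᵢTᵢ = 28.6×2.44×-9.38 + 25.2×2.44×-3.10 + 6.04×2.44×-27.9 = -1256.4
Σ ṁᵢCp,ᵢ = 28.6×2.44 + 25.2×2.44 + 6.04×2.44 = 146.01
T_out = -1256.4 / 146.01 = -8.6047 °C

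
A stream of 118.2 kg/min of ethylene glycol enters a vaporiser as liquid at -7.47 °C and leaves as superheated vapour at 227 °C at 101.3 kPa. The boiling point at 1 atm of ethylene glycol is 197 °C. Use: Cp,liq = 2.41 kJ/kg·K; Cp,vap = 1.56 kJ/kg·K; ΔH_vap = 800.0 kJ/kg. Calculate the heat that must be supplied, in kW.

liquid -7.47→197 °C: 492.77 kJ/kg
vaporisation at 197 °C: 800 kJ/kg
vapour 197→227 °C: 46.8 kJ/kg
Δh = 492.77 + 800 + 46.8 = 1339.6 kJ/kg
Q = ṁ·Δh = 118.2 kg/min × 1339.6 kJ/kg = 158340 kJ/min
|Q| = 2639 kW

Q = 2640 kW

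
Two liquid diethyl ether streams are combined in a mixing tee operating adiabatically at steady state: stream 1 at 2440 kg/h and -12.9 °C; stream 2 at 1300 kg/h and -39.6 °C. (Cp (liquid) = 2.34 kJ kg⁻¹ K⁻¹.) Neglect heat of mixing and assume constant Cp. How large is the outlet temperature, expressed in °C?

T_out = -22.2 °C

Adiabatic, steady state ⇒ Σ ṁᵢCp,ᵢ(T_out − Tᵢ) = 0
T_out = Σ ṁᵢCp,ᵢTᵢ / Σ ṁᵢCp,ᵢ
      = -194120 / 8751.6 = -22.181 °C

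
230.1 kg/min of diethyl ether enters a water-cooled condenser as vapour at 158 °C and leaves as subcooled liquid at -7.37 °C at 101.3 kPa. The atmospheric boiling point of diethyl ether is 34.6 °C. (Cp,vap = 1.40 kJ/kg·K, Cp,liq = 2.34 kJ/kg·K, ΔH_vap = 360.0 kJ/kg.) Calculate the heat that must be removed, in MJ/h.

vapour 158→34.6 °C: -172.76 kJ/kg
condensation at 34.6 °C: -360 kJ/kg
liquid 34.6→-7.37 °C: -98.21 kJ/kg
Δh = -172.76 + -360 + -98.21 = -630.97 kJ/kg
Q = ṁ·Δh = 230.1 kg/min × -630.97 kJ/kg = -145190 kJ/min
|Q| = 2419.8 kW = 8711.2 MJ/h

Q_c = 8710 MJ/h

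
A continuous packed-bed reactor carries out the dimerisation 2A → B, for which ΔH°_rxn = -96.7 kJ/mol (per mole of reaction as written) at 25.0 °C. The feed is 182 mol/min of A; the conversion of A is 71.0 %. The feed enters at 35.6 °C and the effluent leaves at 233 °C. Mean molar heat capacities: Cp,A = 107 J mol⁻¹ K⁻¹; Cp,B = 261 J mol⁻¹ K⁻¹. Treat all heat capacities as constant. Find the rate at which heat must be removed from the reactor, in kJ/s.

Q_out = 29.5 kJ/s

Extent of reaction ξ = 0.710 × 182 / 2 = 64.61 mol/min
Reaction term: ξ·ΔH°_rxn = 64.61 × -96.7 = -6247.8 kJ/min
Sensible, feed 35.6→25 °C: -206.42 kJ/min
Outlet flows (mol/min): A 52.78, B 64.61
Sensible, products 25→233 °C: 4682.2 kJ/min
Q = ΔH = -1772 kJ/min = -29.533 kW
Heat removed = 29.533 kJ/s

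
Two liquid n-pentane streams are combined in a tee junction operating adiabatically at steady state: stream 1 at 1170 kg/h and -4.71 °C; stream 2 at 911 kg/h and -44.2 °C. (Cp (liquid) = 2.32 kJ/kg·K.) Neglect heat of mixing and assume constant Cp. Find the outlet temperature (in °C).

Adiabatic, steady state ⇒ Σ ṁᵢCp,ᵢ(T_out − Tᵢ) = 0
T_out = Σ ṁᵢCp,ᵢTᵢ / Σ ṁᵢCp,ᵢ
      = -106200 / 4827.9 = -21.998 °C

T_out = -22.0 °C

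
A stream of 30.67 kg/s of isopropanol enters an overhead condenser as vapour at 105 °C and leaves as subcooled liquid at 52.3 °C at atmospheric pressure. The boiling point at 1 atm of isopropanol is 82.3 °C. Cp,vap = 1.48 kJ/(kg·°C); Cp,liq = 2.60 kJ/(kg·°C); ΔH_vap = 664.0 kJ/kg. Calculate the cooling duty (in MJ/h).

vapour 105→82.3 °C: -33.596 kJ/kg
condensation at 82.3 °C: -664 kJ/kg
liquid 82.3→52.3 °C: -78 kJ/kg
Δh = -33.596 + -664 + -78 = -775.6 kJ/kg
Q = ṁ·Δh = 30.67 kg/s × -775.6 kJ/kg = -23788 kJ/s
|Q| = 23788 kW = 85635 MJ/h

Q_c = 85600 MJ/h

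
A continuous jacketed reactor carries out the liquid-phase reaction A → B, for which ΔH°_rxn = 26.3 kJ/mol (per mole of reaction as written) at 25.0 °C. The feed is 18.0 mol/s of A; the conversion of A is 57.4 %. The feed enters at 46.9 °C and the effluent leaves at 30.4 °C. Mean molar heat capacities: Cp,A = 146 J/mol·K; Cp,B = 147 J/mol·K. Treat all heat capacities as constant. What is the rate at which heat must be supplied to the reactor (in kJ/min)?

Extent of reaction ξ = 0.574 × 18.0 = 10.332 mol/s
Reaction term: ξ·ΔH°_rxn = 10.332 × 26.3 = 271.73 kJ/s
Sensible, feed 46.9→25 °C: -57.553 kJ/s
Outlet flows (mol/s): A 7.668, B 10.332
Sensible, products 25→30.4 °C: 14.247 kJ/s
Q = ΔH = 228.43 kJ/s = 228.43 kW
Heat supplied = 13706 kJ/min

Q_in = 13700 kJ/min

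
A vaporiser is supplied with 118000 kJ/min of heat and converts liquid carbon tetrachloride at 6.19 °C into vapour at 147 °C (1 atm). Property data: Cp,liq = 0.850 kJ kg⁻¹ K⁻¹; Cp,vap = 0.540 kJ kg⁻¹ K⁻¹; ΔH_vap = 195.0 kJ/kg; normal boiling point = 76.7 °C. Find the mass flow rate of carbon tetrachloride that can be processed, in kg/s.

Δh = 0.850×(76.7−6.19) + 195.0 + 0.540×(147−76.7) = 292.9 kJ/kg
Q = 118000 kJ/min = 1966.7 kJ/s = 1966.7 kJ/s
ṁ = Q/Δh = 1966.7 / 292.9 = 6.7146 kg/s

ṁ = 6.71 kg/s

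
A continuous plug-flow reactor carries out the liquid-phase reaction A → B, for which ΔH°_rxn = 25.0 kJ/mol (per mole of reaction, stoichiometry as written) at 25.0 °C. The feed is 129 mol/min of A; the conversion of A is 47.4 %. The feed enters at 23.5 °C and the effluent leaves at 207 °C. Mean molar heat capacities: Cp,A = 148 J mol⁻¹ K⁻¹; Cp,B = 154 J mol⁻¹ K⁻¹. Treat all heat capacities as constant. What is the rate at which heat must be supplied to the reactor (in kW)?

Q_in = 85.0 kW

Extent of reaction ξ = 0.474 × 129 = 61.146 mol/min
Reaction term: ξ·ΔH°_rxn = 61.146 × 25.0 = 1528.6 kJ/min
Sensible, feed 23.5→25 °C: 28.638 kJ/min
Outlet flows (mol/min): A 67.854, B 61.146
Sensible, products 25→207 °C: 3541.5 kJ/min
Q = ΔH = 5098.8 kJ/min = 84.98 kW
Heat supplied = 84.98 kW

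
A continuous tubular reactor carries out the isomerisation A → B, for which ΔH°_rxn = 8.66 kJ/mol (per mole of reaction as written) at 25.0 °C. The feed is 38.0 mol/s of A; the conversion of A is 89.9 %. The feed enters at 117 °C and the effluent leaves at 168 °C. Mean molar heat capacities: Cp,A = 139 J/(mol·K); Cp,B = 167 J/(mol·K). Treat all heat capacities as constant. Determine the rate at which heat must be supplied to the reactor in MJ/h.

Extent of reaction ξ = 0.899 × 38.0 = 34.162 mol/s
Reaction term: ξ·ΔH°_rxn = 34.162 × 8.66 = 295.84 kJ/s
Sensible, feed 117→25 °C: -485.94 kJ/s
Outlet flows (mol/s): A 3.838, B 34.162
Sensible, products 25→168 °C: 892.11 kJ/s
Q = ΔH = 702.01 kJ/s = 702.01 kW
Heat supplied = 2527.2 MJ/h

Q_in = 2530 MJ/h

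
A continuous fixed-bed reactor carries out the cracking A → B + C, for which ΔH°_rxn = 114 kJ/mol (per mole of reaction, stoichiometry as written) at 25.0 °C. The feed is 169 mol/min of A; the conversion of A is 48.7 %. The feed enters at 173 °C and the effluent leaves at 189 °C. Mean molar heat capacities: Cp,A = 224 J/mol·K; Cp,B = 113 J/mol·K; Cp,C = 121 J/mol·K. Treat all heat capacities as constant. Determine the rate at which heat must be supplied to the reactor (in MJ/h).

Extent of reaction ξ = 0.487 × 169 = 82.303 mol/min
Reaction term: ξ·ΔH°_rxn = 82.303 × 114 = 9382.5 kJ/min
Sensible, feed 173→25 °C: -5602.7 kJ/min
Outlet flows (mol/min): A 86.697, B 82.303, C 82.303
Sensible, products 25→189 °C: 6343.4 kJ/min
Q = ΔH = 10123 kJ/min = 168.72 kW
Heat supplied = 607.39 MJ/h

Q_in = 607 MJ/h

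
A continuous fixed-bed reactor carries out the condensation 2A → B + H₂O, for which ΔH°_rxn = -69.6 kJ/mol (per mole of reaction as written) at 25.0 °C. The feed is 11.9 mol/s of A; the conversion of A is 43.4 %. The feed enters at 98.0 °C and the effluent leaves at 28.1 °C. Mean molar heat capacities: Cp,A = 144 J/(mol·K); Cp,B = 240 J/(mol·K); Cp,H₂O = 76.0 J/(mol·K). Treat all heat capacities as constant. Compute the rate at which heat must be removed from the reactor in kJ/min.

Q_out = 18000 kJ/min

Extent of reaction ξ = 0.434 × 11.9 / 2 = 2.5823 mol/s
Reaction term: ξ·ΔH°_rxn = 2.5823 × -69.6 = -179.73 kJ/s
Sensible, feed 98.0→25 °C: -125.09 kJ/s
Outlet flows (mol/s): A 6.7354, B 2.5823, H₂O 2.5823
Sensible, products 25→28.1 °C: 5.5363 kJ/s
Q = ΔH = -299.28 kJ/s = -299.28 kW
Heat removed = 17957 kJ/min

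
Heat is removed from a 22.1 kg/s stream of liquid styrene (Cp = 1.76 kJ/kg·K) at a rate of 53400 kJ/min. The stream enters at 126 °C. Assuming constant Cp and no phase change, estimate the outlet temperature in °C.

Q = 53400 kJ/min = 890 kJ/s
ΔT = Q/(ṁ·Cp) = 890/(22.1×1.76) = 22.882 K
T_out = 126 − 22.882 = 103.12 °C

T_out = 103 °C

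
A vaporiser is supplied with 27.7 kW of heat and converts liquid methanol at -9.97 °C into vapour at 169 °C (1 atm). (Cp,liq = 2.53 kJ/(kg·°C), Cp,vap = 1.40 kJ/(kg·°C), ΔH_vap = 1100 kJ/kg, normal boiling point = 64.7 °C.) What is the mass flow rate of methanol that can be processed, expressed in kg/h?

ṁ = 69.5 kg/h

Δh = 2.53×(64.7−-9.97) + 1100 + 1.40×(169−64.7) = 1434.9 kJ/kg
Q = 27.7 kW = 27.7 kJ/s = 99720 kJ/h
ṁ = Q/Δh = 99720 / 1434.9 = 69.494 kg/h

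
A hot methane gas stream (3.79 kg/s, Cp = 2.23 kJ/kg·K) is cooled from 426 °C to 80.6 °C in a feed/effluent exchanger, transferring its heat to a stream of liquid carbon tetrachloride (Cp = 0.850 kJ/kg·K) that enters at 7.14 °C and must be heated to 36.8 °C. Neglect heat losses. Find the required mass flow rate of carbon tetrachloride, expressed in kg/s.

ṁ_c = 116 kg/s

Heat released by hot stream: Q = 3.79 × 2.23 × (426 − 80.6) = 2919.2 kJ/s
Energy balance on cold side (adiabatic exchanger): Q = ṁ_c·Cp_c·(T_c,out − T_c,in)
ṁ_c = 2919.2 / [0.850 × (36.8 − 7.14)] = 115.79 kg/s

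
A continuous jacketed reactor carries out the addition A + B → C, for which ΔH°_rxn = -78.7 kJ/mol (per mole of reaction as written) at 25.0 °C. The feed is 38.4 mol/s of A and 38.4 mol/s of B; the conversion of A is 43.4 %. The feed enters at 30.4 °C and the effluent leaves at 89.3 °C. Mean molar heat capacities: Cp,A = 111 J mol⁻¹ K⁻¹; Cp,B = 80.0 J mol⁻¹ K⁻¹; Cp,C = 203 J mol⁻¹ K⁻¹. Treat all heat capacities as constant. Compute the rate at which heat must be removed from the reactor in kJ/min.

Q_out = 52000 kJ/min

Extent of reaction ξ = 0.434 × 38.4 = 16.666 mol/s
Reaction term: ξ·ΔH°_rxn = 16.666 × -78.7 = -1311.6 kJ/s
Sensible, feed 30.4→25 °C: -39.606 kJ/s
Outlet flows (mol/s): A 21.734, B 21.734, C 16.666
Sensible, products 25→89.3 °C: 484.46 kJ/s
Q = ΔH = -866.73 kJ/s = -866.73 kW
Heat removed = 52004 kJ/min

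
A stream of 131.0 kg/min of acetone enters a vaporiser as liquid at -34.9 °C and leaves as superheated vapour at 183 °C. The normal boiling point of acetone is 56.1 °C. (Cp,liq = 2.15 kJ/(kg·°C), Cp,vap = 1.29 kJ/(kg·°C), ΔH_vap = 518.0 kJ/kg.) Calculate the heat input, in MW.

Q = 1.92 MW

liquid -34.9→56.1 °C: 195.65 kJ/kg
vaporisation at 56.1 °C: 518 kJ/kg
vapour 56.1→183 °C: 163.7 kJ/kg
Δh = 195.65 + 518 + 163.7 = 877.35 kJ/kg
Q = ṁ·Δh = 131.0 kg/min × 877.35 kJ/kg = 114930 kJ/min
|Q| = 1915.5 kW = 1.9155 MW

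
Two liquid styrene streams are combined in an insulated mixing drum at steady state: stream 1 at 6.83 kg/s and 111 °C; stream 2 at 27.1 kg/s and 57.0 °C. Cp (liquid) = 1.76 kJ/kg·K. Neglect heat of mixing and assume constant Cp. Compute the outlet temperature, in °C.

T_out = 67.9 °C

No heat crosses the boundary, so H_out = H_in.
T_out = Σ ṁᵢCp,ᵢTᵢ / Σ ṁᵢCp,ᵢ
      = 4053 / 59.717 = 67.87 °C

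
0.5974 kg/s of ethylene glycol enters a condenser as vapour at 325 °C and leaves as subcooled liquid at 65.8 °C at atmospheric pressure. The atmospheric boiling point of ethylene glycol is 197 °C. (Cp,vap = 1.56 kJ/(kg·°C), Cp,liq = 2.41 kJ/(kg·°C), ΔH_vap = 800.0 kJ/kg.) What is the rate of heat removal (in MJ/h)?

Q_c = 2830 MJ/h

vapour 325→197 °C: -199.68 kJ/kg
condensation at 197 °C: -800 kJ/kg
liquid 197→65.8 °C: -316.19 kJ/kg
Δh = -199.68 + -800 + -316.19 = -1315.9 kJ/kg
Q = ṁ·Δh = 0.5974 kg/s × -1315.9 kJ/kg = -786.1 kJ/s
|Q| = 786.1 kW = 2830 MJ/h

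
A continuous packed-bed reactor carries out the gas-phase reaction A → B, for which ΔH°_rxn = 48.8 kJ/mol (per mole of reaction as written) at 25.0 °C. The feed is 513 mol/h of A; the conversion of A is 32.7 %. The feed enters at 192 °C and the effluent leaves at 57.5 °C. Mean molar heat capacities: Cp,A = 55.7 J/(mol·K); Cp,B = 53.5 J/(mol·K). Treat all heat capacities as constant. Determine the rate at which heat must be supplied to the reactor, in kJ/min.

Q_in = 72.2 kJ/min

Extent of reaction ξ = 0.327 × 513 = 167.75 mol/h
Reaction term: ξ·ΔH°_rxn = 167.75 × 48.8 = 8186.2 kJ/h
Sensible, feed 192→25 °C: -4771.9 kJ/h
Outlet flows (mol/h): A 345.25, B 167.75
Sensible, products 25→57.5 °C: 916.66 kJ/h
Q = ΔH = 4331 kJ/h = 1.2031 kW
Heat supplied = 72.184 kJ/min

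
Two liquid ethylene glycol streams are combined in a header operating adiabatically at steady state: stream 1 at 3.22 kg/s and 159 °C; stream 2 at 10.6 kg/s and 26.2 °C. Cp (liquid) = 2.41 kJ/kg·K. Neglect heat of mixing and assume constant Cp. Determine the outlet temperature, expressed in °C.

T_out = 57.1 °C

Energy balance with Q = 0: Σ ṁᵢCp,ᵢ(T_out − Tᵢ) = 0
T_out = Σ ṁᵢCp,ᵢTᵢ / Σ ṁᵢCp,ᵢ
      = 1903.2 / 33.306 = 57.142 °C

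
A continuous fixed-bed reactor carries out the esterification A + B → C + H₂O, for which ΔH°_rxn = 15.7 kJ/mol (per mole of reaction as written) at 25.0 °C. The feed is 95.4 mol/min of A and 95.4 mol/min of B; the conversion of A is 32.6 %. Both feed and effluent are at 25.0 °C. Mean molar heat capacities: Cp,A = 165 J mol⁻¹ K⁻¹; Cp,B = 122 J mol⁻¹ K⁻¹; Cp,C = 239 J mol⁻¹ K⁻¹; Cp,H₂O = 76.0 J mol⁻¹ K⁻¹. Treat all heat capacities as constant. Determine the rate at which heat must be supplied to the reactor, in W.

Q_in = 8140 W

Extent of reaction ξ = 0.326 × 95.4 = 31.1 mol/min
Reaction term: ξ·ΔH°_rxn = 31.1 × 15.7 = 488.28 kJ/min
Q = ΔH = 488.28 kJ/min = 8.1379 kW
Heat supplied = 8137.9 W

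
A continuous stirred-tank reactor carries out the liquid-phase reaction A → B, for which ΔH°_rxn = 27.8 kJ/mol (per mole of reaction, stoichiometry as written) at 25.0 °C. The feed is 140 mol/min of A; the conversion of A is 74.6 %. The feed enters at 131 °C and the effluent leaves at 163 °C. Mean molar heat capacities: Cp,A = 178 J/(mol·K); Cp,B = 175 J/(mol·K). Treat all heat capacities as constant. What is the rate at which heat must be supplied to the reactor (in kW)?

Q_in = 61.0 kW

Extent of reaction ξ = 0.746 × 140 = 104.44 mol/min
Reaction term: ξ·ΔH°_rxn = 104.44 × 27.8 = 2903.4 kJ/min
Sensible, feed 131→25 °C: -2641.5 kJ/min
Outlet flows (mol/min): A 35.56, B 104.44
Sensible, products 25→163 °C: 3395.7 kJ/min
Q = ΔH = 3657.6 kJ/min = 60.961 kW
Heat supplied = 60.961 kW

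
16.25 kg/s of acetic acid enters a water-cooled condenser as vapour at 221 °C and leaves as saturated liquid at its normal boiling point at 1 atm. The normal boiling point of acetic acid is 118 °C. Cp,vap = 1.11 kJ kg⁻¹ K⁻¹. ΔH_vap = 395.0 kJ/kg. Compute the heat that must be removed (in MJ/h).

Q_c = 29800 MJ/h

vapour 221→118 °C: -114.33 kJ/kg
condensation at 118 °C: -395 kJ/kg
Δh = -114.33 + -395 = -509.33 kJ/kg
Q = ṁ·Δh = 16.25 kg/s × -509.33 kJ/kg = -8276.6 kJ/s
|Q| = 8276.6 kW = 29796 MJ/h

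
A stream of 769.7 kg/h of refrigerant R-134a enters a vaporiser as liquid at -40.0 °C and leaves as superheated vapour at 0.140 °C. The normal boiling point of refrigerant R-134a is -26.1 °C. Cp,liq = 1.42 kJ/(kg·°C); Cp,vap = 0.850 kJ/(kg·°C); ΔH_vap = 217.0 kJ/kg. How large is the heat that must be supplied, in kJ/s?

liquid -40.0→-26.1 °C: 19.738 kJ/kg
vaporisation at -26.1 °C: 217 kJ/kg
vapour -26.1→0.140 °C: 22.304 kJ/kg
Δh = 19.738 + 217 + 22.304 = 259.04 kJ/kg
Q = ṁ·Δh = 769.7 kg/h × 259.04 kJ/kg = 199380 kJ/h
|Q| = 55.385 kW

Q = 55.4 kJ/s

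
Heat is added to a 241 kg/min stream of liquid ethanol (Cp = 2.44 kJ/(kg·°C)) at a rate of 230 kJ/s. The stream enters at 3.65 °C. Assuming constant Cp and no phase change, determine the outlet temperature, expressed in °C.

Q = 230 kJ/s = 13800 kJ/min
ΔT = Q/(ṁ·Cp) = 13800/(241×2.44) = 23.468 K
T_out = 3.65 + 23.468 = 27.118 °C

T_out = 27.1 °C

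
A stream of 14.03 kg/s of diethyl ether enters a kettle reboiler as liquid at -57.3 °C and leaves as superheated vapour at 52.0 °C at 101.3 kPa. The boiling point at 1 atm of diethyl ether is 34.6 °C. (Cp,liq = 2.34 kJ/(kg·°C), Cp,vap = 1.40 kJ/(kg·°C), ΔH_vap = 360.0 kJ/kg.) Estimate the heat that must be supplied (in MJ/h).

Q = 30300 MJ/h

liquid -57.3→34.6 °C: 215.05 kJ/kg
vaporisation at 34.6 °C: 360 kJ/kg
vapour 34.6→52.0 °C: 24.36 kJ/kg
Δh = 215.05 + 360 + 24.36 = 599.41 kJ/kg
Q = ṁ·Δh = 14.03 kg/s × 599.41 kJ/kg = 8409.7 kJ/s
|Q| = 8409.7 kW = 30275 MJ/h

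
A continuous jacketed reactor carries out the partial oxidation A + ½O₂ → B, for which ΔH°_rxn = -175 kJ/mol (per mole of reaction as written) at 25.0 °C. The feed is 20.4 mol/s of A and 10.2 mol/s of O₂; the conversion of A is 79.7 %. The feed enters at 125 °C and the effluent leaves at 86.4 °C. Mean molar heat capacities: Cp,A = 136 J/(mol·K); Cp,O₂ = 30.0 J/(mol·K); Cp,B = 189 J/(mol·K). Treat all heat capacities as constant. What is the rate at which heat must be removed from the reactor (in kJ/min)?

Q_out = 176000 kJ/min

Extent of reaction ξ = 0.797 × 20.4 = 16.259 mol/s
Reaction term: ξ·ΔH°_rxn = 16.259 × -175 = -2845.3 kJ/s
Sensible, feed 125→25 °C: -308.04 kJ/s
Outlet flows (mol/s): A 4.1412, O₂ 2.0706, B 16.259
Sensible, products 25→86.4 °C: 227.07 kJ/s
Q = ΔH = -2926.3 kJ/s = -2926.3 kW
Heat removed = 175580 kJ/min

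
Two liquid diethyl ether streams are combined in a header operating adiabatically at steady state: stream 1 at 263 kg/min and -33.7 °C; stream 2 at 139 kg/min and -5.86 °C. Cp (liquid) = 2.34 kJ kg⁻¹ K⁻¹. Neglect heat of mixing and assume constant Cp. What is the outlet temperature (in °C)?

T_out = -24.1 °C

No heat crosses the boundary, so H_out = H_in.
Σ ṁᵢCp,ᵢTᵢ = 263×2.34×-33.7 + 139×2.34×-5.86 = -22646
Σ ṁᵢCp,ᵢ = 263×2.34 + 139×2.34 = 940.68
T_out = -22646 / 940.68 = -24.074 °C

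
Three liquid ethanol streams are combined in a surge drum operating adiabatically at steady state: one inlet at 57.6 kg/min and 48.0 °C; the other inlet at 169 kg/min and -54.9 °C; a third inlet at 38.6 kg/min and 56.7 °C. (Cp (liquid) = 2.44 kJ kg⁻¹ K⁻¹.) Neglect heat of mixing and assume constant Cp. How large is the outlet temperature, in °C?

No heat crosses the boundary, so H_out = H_in.
T_out = Σ ṁᵢCp,ᵢTᵢ / Σ ṁᵢCp,ᵢ
      = -10552 / 647.09 = -16.307 °C

T_out = -16.3 °C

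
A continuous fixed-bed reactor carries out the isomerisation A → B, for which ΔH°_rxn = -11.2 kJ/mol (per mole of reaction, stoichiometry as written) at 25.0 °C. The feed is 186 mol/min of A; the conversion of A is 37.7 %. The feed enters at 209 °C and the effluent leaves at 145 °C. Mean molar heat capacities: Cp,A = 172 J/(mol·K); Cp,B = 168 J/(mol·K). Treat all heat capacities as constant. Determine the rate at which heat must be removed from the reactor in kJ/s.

Extent of reaction ξ = 0.377 × 186 = 70.122 mol/min
Reaction term: ξ·ΔH°_rxn = 70.122 × -11.2 = -785.37 kJ/min
Sensible, feed 209→25 °C: -5886.5 kJ/min
Outlet flows (mol/min): A 115.88, B 70.122
Sensible, products 25→145 °C: 3805.4 kJ/min
Q = ΔH = -2866.5 kJ/min = -47.775 kW
Heat removed = 47.775 kJ/s

Q_out = 47.8 kJ/s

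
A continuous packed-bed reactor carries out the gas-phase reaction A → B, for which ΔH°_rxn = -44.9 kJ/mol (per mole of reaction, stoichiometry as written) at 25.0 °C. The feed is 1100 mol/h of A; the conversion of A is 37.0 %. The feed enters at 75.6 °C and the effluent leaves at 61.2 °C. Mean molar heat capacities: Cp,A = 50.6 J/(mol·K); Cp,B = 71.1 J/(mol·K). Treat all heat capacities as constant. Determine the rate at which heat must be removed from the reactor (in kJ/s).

Q_out = 5.21 kJ/s

Extent of reaction ξ = 0.370 × 1100 = 407 mol/h
Reaction term: ξ·ΔH°_rxn = 407 × -44.9 = -18274 kJ/h
Sensible, feed 75.6→25 °C: -2816.4 kJ/h
Outlet flows (mol/h): A 693, B 407
Sensible, products 25→61.2 °C: 2316.9 kJ/h
Q = ΔH = -18774 kJ/h = -5.2149 kW
Heat removed = 5.2149 kJ/s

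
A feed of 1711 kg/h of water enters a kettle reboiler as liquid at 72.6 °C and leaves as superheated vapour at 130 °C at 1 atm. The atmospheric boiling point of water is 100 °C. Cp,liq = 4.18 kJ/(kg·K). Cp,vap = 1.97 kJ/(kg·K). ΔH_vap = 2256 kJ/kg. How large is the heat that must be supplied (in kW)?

liquid 72.6→100 °C: 114.53 kJ/kg
vaporisation at 100 °C: 2256 kJ/kg
vapour 100→130 °C: 59.1 kJ/kg
Δh = 114.53 + 2256 + 59.1 = 2429.6 kJ/kg
Q = ṁ·Δh = 1711 kg/h × 2429.6 kJ/kg = 4.1571e+06 kJ/h
|Q| = 1154.8 kW

Q = 1150 kW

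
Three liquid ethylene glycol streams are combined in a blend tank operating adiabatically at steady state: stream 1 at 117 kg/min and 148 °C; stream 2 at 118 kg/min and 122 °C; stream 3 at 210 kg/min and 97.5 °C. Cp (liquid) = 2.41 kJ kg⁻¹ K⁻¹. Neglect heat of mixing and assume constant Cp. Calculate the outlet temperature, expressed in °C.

T_out = 117 °C

No heat crosses the boundary, so H_out = H_in.
T_out = Σ ṁᵢCp,ᵢTᵢ / Σ ṁᵢCp,ᵢ
      = 125770 / 1072.5 = 117.27 °C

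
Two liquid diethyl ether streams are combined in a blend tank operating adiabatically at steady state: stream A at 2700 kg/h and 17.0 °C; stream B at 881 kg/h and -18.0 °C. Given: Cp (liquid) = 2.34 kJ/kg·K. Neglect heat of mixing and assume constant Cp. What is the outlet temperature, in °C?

Adiabatic, steady state ⇒ Σ ṁᵢCp,ᵢ(T_out − Tᵢ) = 0
T_out = Σ ṁᵢCp,ᵢTᵢ / Σ ṁᵢCp,ᵢ
      = 70298 / 8379.5 = 8.3893 °C

T_out = 8.39 °C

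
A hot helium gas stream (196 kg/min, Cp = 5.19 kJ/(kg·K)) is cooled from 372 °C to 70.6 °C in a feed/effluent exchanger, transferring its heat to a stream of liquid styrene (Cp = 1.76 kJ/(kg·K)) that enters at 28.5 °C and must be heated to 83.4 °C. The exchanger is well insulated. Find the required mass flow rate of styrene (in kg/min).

Heat released by hot stream: Q = 196 × 5.19 × (372 − 70.6) = 306600 kJ/min
Energy balance on cold side (adiabatic exchanger): Q = ṁ_c·Cp_c·(T_c,out − T_c,in)
ṁ_c = 306600 / [1.76 × (83.4 − 28.5)] = 3173.1 kg/min

ṁ_c = 3170 kg/min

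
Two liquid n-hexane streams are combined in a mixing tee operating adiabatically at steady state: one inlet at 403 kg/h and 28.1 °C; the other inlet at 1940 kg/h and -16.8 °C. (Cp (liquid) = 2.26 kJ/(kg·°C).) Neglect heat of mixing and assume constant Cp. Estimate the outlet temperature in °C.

Energy balance with Q = 0: Σ ṁᵢCp,ᵢ(T_out − Tᵢ) = 0
Σ ṁᵢCp,ᵢTᵢ = 403×2.26×28.1 + 1940×2.26×-16.8 = -48065
Σ ṁᵢCp,ᵢ = 403×2.26 + 1940×2.26 = 5295.2
T_out = -48065 / 5295.2 = -9.0771 °C

T_out = -9.08 °C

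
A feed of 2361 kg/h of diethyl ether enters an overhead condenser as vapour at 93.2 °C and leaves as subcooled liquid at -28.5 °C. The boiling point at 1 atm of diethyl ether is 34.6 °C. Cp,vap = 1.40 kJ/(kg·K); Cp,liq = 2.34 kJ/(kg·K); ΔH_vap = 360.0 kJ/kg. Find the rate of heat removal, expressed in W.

Q_c = 387000 W

vapour 93.2→34.6 °C: -82.04 kJ/kg
condensation at 34.6 °C: -360 kJ/kg
liquid 34.6→-28.5 °C: -147.65 kJ/kg
Δh = -82.04 + -360 + -147.65 = -589.69 kJ/kg
Q = ṁ·Δh = 2361 kg/h × -589.69 kJ/kg = -1.3923e+06 kJ/h
|Q| = 386.74 kW = 386740 W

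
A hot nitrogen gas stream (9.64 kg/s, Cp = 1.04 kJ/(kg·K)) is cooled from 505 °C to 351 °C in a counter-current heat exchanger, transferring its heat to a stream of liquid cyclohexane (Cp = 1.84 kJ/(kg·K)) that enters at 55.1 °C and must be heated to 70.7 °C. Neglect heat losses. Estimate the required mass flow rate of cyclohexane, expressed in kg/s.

Heat released by hot stream: Q = 9.64 × 1.04 × (505 − 351) = 1543.9 kJ/s
Energy balance on cold side (adiabatic exchanger): Q = ṁ_c·Cp_c·(T_c,out − T_c,in)
ṁ_c = 1543.9 / [1.84 × (70.7 − 55.1)] = 53.788 kg/s

ṁ_c = 53.8 kg/s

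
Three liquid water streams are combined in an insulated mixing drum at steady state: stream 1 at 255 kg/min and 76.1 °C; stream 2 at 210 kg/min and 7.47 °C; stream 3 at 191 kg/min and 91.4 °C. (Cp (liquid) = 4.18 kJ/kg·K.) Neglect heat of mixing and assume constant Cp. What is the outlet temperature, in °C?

Energy balance with Q = 0: Σ ṁᵢCp,ᵢ(T_out − Tᵢ) = 0
Σ ṁᵢCp,ᵢTᵢ = 255×4.18×76.1 + 210×4.18×7.47 + 191×4.18×91.4 = 160640
Σ ṁᵢCp,ᵢ = 255×4.18 + 210×4.18 + 191×4.18 = 2742.1
T_out = 160640 / 2742.1 = 58.585 °C

T_out = 58.6 °C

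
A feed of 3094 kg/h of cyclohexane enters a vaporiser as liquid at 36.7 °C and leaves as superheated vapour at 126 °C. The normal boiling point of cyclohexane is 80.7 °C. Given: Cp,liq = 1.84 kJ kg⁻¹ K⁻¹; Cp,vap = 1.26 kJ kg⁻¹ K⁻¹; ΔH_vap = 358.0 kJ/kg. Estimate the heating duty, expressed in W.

Q = 426000 W

liquid 36.7→80.7 °C: 80.96 kJ/kg
vaporisation at 80.7 °C: 358 kJ/kg
vapour 80.7→126 °C: 57.078 kJ/kg
Δh = 80.96 + 358 + 57.078 = 496.04 kJ/kg
Q = ṁ·Δh = 3094 kg/h × 496.04 kJ/kg = 1.5347e+06 kJ/h
|Q| = 426.32 kW = 426320 W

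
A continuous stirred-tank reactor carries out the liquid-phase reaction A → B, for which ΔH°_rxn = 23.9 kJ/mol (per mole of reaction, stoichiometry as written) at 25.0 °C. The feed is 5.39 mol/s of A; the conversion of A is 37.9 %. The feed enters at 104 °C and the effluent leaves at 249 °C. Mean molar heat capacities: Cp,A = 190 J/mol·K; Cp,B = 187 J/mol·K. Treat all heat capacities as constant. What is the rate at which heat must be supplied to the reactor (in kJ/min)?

Q_in = 11800 kJ/min

Extent of reaction ξ = 0.379 × 5.39 = 2.0428 mol/s
Reaction term: ξ·ΔH°_rxn = 2.0428 × 23.9 = 48.823 kJ/s
Sensible, feed 104→25 °C: -80.904 kJ/s
Outlet flows (mol/s): A 3.3472, B 2.0428
Sensible, products 25→249 °C: 228.03 kJ/s
Q = ΔH = 195.94 kJ/s = 195.94 kW
Heat supplied = 11757 kJ/min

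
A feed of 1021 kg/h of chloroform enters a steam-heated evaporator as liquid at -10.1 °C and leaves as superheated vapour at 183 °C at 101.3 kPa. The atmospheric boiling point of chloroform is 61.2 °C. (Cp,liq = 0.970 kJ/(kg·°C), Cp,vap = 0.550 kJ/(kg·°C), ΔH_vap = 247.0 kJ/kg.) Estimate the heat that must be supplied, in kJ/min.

liquid -10.1→61.2 °C: 69.161 kJ/kg
vaporisation at 61.2 °C: 247 kJ/kg
vapour 61.2→183 °C: 66.99 kJ/kg
Δh = 69.161 + 247 + 66.99 = 383.15 kJ/kg
Q = ṁ·Δh = 1021 kg/h × 383.15 kJ/kg = 391200 kJ/h
|Q| = 108.67 kW = 6520 kJ/min

Q = 6520 kJ/min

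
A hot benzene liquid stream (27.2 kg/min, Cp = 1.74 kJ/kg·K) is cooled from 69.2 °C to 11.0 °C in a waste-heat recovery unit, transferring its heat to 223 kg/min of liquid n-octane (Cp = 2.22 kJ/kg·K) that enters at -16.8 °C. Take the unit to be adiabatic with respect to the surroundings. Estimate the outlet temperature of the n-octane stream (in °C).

T_c,out = -11.2 °C

Heat released by hot stream: Q = 27.2 × 1.74 × (69.2 − 11.0) = 2754.5 kJ/min
Energy balance on cold side (adiabatic exchanger): Q = ṁ_c·Cp_c·(T_c,out − T_c,in)
T_c,out = -16.8 + 2754.5/(223 × 2.22) = -11.236 °C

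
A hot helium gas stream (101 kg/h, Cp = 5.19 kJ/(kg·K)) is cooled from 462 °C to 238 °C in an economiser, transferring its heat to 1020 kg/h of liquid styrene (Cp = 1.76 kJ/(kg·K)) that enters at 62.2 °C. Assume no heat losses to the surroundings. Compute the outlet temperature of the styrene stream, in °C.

Heat released by hot stream: Q = 101 × 5.19 × (462 − 238) = 117420 kJ/h
Energy balance on cold side (adiabatic exchanger): Q = ṁ_c·Cp_c·(T_c,out − T_c,in)
T_c,out = 62.2 + 117420/(1020 × 1.76) = 127.61 °C

T_c,out = 128 °C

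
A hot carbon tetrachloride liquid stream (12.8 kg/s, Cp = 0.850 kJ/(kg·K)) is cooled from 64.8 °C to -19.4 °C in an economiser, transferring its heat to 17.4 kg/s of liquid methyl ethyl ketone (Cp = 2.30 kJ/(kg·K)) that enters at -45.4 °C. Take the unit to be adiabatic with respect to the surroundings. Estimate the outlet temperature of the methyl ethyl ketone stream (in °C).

T_c,out = -22.5 °C

Heat released by hot stream: Q = 12.8 × 0.850 × (64.8 − -19.4) = 916.1 kJ/s
Energy balance on cold side (adiabatic exchanger): Q = ṁ_c·Cp_c·(T_c,out − T_c,in)
T_c,out = -45.4 + 916.1/(17.4 × 2.30) = -22.509 °C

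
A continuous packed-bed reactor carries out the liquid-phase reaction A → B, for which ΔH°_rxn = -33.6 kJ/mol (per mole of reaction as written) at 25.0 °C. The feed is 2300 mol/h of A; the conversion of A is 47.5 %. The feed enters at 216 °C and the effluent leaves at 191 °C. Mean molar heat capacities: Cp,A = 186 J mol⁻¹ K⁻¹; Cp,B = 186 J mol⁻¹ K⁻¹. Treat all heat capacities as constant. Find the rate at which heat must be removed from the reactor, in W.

Q_out = 13200 W

Extent of reaction ξ = 0.475 × 2300 = 1092.5 mol/h
Reaction term: ξ·ΔH°_rxn = 1092.5 × -33.6 = -36708 kJ/h
Sensible, feed 216→25 °C: -81710 kJ/h
Outlet flows (mol/h): A 1207.5, B 1092.5
Sensible, products 25→191 °C: 71015 kJ/h
Q = ΔH = -47403 kJ/h = -13.168 kW
Heat removed = 13168 W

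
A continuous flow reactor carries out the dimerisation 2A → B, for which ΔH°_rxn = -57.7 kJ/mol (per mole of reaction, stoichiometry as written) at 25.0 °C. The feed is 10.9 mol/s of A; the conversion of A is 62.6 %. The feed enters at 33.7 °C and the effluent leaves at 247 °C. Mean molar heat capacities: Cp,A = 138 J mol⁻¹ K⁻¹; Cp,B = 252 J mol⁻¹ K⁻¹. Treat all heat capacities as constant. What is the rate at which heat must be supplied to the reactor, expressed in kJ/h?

Extent of reaction ξ = 0.626 × 10.9 / 2 = 3.4117 mol/s
Reaction term: ξ·ΔH°_rxn = 3.4117 × -57.7 = -196.86 kJ/s
Sensible, feed 33.7→25 °C: -13.087 kJ/s
Outlet flows (mol/s): A 4.0766, B 3.4117
Sensible, products 25→247 °C: 315.75 kJ/s
Q = ΔH = 105.81 kJ/s = 105.81 kW
Heat supplied = 380930 kJ/h

Q_in = 381000 kJ/h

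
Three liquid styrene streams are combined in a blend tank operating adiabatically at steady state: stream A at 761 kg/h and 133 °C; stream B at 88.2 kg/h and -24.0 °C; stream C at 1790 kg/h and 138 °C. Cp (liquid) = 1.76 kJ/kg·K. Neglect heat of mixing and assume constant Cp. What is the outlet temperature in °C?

Adiabatic, steady state ⇒ Σ ṁᵢCp,ᵢ(T_out − Tᵢ) = 0
Σ ṁᵢCp,ᵢTᵢ = 761×1.76×133 + 88.2×1.76×-24.0 + 1790×1.76×138 = 609160
Σ ṁᵢCp,ᵢ = 761×1.76 + 88.2×1.76 + 1790×1.76 = 4645
T_out = 609160 / 4645 = 131.14 °C

T_out = 131 °C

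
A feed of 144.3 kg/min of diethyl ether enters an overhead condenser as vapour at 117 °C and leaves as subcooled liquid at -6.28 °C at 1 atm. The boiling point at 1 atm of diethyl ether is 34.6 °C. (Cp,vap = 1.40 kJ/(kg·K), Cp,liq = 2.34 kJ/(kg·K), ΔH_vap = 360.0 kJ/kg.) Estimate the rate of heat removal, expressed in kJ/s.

vapour 117→34.6 °C: -115.36 kJ/kg
condensation at 34.6 °C: -360 kJ/kg
liquid 34.6→-6.28 °C: -95.659 kJ/kg
Δh = -115.36 + -360 + -95.659 = -571.02 kJ/kg
Q = ṁ·Δh = 144.3 kg/min × -571.02 kJ/kg = -82398 kJ/min
|Q| = 1373.3 kW

Q_c = 1370 kJ/s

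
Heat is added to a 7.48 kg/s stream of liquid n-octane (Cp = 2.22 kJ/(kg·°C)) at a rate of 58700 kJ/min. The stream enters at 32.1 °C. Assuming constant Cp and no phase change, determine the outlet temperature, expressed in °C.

T_out = 91.0 °C

Q = 58700 kJ/min = 978.33 kJ/s
ΔT = Q/(ṁ·Cp) = 978.33/(7.48×2.22) = 58.916 K
T_out = 32.1 + 58.916 = 91.016 °C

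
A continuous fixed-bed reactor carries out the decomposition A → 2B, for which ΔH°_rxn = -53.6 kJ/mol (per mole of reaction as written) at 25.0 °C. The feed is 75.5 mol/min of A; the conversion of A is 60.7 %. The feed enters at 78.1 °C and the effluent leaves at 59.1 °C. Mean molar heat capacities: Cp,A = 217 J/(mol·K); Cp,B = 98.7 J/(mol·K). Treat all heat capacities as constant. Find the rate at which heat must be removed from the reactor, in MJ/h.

Q_out = 168 MJ/h

Extent of reaction ξ = 0.607 × 75.5 = 45.828 mol/min
Reaction term: ξ·ΔH°_rxn = 45.828 × -53.6 = -2456.4 kJ/min
Sensible, feed 78.1→25 °C: -869.96 kJ/min
Outlet flows (mol/min): A 29.672, B 91.657
Sensible, products 25→59.1 °C: 528.05 kJ/min
Q = ΔH = -2798.3 kJ/min = -46.639 kW
Heat removed = 167.9 MJ/h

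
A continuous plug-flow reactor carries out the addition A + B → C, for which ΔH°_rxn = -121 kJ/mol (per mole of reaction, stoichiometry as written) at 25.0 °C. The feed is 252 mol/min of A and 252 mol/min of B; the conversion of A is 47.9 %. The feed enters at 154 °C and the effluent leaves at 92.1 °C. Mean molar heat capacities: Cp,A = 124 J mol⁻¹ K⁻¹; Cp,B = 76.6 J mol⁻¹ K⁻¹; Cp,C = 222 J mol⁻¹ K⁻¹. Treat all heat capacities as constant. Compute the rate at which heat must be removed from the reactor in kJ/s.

Extent of reaction ξ = 0.479 × 252 = 120.71 mol/min
Reaction term: ξ·ΔH°_rxn = 120.71 × -121 = -14606 kJ/min
Sensible, feed 154→25 °C: -6521.1 kJ/min
Outlet flows (mol/min): A 131.29, B 131.29, C 120.71
Sensible, products 25→92.1 °C: 3565.3 kJ/min
Q = ΔH = -17561 kJ/min = -292.69 kW
Heat removed = 292.69 kJ/s

Q_out = 293 kJ/s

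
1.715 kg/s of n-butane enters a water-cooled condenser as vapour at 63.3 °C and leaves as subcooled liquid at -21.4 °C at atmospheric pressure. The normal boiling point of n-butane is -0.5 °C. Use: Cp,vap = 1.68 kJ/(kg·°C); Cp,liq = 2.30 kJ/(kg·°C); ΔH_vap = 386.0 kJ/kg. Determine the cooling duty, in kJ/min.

vapour 63.3→-0.5 °C: -107.18 kJ/kg
condensation at -0.5 °C: -386 kJ/kg
liquid -0.5→-21.4 °C: -48.07 kJ/kg
Δh = -107.18 + -386 + -48.07 = -541.25 kJ/kg
Q = ṁ·Δh = 1.715 kg/s × -541.25 kJ/kg = -928.25 kJ/s
|Q| = 928.25 kW = 55695 kJ/min

Q_c = 55700 kJ/min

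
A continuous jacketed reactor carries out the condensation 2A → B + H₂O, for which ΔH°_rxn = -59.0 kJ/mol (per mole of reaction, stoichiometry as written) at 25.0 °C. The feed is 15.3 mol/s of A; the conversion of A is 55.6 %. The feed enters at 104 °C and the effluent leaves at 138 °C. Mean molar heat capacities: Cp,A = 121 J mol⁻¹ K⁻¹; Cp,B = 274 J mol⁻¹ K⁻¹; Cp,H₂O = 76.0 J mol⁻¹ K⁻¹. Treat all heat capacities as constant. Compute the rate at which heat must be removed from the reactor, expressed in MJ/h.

Extent of reaction ξ = 0.556 × 15.3 / 2 = 4.2534 mol/s
Reaction term: ξ·ΔH°_rxn = 4.2534 × -59.0 = -250.95 kJ/s
Sensible, feed 104→25 °C: -146.25 kJ/s
Outlet flows (mol/s): A 6.7932, B 4.2534, H₂O 4.2534
Sensible, products 25→138 °C: 261.11 kJ/s
Q = ΔH = -136.1 kJ/s = -136.1 kW
Heat removed = 489.95 MJ/h

Q_out = 490 MJ/h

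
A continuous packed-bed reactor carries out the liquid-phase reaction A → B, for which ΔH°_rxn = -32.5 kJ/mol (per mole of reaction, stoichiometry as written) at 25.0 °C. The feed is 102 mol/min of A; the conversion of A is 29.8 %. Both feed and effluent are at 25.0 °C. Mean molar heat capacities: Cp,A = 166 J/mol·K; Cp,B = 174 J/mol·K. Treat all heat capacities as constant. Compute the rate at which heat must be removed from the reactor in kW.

Q_out = 16.5 kW

Extent of reaction ξ = 0.298 × 102 = 30.396 mol/min
Reaction term: ξ·ΔH°_rxn = 30.396 × -32.5 = -987.87 kJ/min
Q = ΔH = -987.87 kJ/min = -16.464 kW
Heat removed = 16.464 kW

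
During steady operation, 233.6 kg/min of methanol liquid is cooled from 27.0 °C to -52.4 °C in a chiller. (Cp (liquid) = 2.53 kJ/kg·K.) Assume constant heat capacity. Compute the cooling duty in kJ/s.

Q_c = 782 kJ/s

Q = ṁ·Cp·ΔT = 233.6 × 2.53 × (-52.4 − 27.0) = -46926 kJ/min
Converting: 46926 / 60 s = 782.1 kW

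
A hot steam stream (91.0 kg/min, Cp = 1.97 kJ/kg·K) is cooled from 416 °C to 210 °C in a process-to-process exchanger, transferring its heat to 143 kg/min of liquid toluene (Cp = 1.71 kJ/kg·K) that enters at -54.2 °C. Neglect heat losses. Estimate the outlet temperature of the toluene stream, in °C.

Heat released by hot stream: Q = 91.0 × 1.97 × (416 − 210) = 36930 kJ/min
Energy balance on cold side (adiabatic exchanger): Q = ṁ_c·Cp_c·(T_c,out − T_c,in)
T_c,out = -54.2 + 36930/(143 × 1.71) = 96.823 °C

T_c,out = 96.8 °C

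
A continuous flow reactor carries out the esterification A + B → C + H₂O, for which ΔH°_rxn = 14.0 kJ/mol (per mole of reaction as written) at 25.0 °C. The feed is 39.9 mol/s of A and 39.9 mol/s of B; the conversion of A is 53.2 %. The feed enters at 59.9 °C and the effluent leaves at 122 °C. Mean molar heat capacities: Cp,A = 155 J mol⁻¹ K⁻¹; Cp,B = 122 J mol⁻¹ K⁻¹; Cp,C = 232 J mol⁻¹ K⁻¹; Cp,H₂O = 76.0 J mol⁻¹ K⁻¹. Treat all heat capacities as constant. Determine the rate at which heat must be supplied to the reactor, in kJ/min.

Extent of reaction ξ = 0.532 × 39.9 = 21.227 mol/s
Reaction term: ξ·ΔH°_rxn = 21.227 × 14.0 = 297.18 kJ/s
Sensible, feed 59.9→25 °C: -385.73 kJ/s
Outlet flows (mol/s): A 18.673, B 18.673, C 21.227, H₂O 21.227
Sensible, products 25→122 °C: 1135.9 kJ/s
Q = ΔH = 1047.4 kJ/s = 1047.4 kW
Heat supplied = 62841 kJ/min

Q_in = 62800 kJ/min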